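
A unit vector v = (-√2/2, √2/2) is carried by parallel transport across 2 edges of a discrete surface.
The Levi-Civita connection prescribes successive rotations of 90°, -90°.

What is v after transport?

Total rotation: 90° + (-90°) = 0°. Final vector: (-0.7071, 0.7071)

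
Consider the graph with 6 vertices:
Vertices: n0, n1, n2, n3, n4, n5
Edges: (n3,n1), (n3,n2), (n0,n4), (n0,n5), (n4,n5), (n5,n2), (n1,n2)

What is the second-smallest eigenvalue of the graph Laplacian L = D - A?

Degrees: deg(n0) = 2, deg(n1) = 2, deg(n2) = 3, deg(n3) = 2, deg(n4) = 2, deg(n5) = 3.
L = D − A with rows/columns ordered (n0, n1, n2, n3, n4, n5):
  [ 2,  0,  0,  0, -1, -1]
  [ 0,  2, -1, -1,  0,  0]
  [ 0, -1,  3, -1,  0, -1]
  [ 0, -1, -1,  2,  0,  0]
  [-1,  0,  0,  0,  2, -1]
  [-1,  0, -1,  0, -1,  3]
Characteristic polynomial: det(λI − L) = λ(λ² − 5λ + 2)(λ − 3)³.
Roots: λ = 0; (λ² − 5λ + 2) = 0 ⇒ λ = (5 ± √17)/2 ≈ 0.4384, 4.5616; (λ − 3) = 0 ⇒ λ = 3 (multiplicity 3).
(Check: the roots sum (with multiplicity) to 14, matching trace L = Σdeg = 2·7 = 14.)
Laplacian eigenvalues: [0.0, 0.4384, 3.0, 3.0, 3.0, 4.5616]. Algebraic connectivity (smallest non-zero eigenvalue) = 0.4384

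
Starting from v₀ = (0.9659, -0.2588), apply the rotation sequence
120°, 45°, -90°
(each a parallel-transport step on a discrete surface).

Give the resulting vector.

Total rotation: 120° + 45° + (-90°) = 75°. Final vector: (0.5000, 0.8660)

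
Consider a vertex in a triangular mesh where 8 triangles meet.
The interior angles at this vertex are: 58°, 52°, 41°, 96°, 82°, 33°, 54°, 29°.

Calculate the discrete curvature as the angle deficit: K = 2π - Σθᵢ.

Sum of angles = 445°. K = 360° - 445° = -85° = -17π/36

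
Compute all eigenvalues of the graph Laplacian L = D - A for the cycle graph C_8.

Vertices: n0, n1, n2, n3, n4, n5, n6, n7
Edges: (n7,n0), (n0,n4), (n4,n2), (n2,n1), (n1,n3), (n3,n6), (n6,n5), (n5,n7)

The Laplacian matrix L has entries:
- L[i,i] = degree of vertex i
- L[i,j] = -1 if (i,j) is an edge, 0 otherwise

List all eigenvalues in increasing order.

The cycle graph C_n has Laplacian eigenvalues λ_k = 2 − 2cos(2πk/n), k = 0, 1, …, n−1. Here n = 8:
k=0: 2 − 2cos(0) = 0.0; k=1: 2 − 2cos(π/4) = 0.5858; k=2: 2 − 2cos(π/2) = 2.0; k=3: 2 − 2cos(3π/4) = 3.4142; k=4: 2 − 2cos(π) = 4.0; k=5: 2 − 2cos(5π/4) = 3.4142; k=6: 2 − 2cos(3π/2) = 2.0; k=7: 2 − 2cos(7π/4) = 0.5858.
Laplacian eigenvalues (increasing order): [0.0, 0.5858, 0.5858, 2.0, 2.0, 3.4142, 3.4142, 4.0]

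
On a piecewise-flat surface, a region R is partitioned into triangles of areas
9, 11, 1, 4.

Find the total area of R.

9 + 11 + 1 + 4 = 25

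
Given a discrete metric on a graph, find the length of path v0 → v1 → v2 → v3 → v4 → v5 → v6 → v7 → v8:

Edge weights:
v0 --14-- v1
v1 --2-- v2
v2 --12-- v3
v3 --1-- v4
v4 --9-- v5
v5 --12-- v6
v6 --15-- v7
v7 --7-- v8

Arc length = 14 + 2 + 12 + 1 + 9 + 12 + 15 + 7 = 72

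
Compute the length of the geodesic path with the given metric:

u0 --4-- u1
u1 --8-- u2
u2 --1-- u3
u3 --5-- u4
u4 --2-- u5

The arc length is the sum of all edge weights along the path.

Arc length = 4 + 8 + 1 + 5 + 2 = 20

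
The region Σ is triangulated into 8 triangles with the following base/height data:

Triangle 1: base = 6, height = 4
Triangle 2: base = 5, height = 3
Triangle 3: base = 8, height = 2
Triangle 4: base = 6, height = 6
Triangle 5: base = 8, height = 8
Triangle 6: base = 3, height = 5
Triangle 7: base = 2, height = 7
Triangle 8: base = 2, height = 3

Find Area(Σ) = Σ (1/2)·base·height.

(1/2)×6×4 + (1/2)×5×3 + (1/2)×8×2 + (1/2)×6×6 + (1/2)×8×8 + (1/2)×3×5 + (1/2)×2×7 + (1/2)×2×3 = 95.0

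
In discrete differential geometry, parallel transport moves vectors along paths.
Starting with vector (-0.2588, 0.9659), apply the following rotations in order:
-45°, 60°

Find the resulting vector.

Total rotation: (-45°) + 60° = 15°. Final vector: (-0.5000, 0.8660)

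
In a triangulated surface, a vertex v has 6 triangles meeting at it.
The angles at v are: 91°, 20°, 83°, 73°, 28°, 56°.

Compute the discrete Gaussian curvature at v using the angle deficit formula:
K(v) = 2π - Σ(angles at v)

Sum of angles = 351°. K = 360° - 351° = 9° = π/20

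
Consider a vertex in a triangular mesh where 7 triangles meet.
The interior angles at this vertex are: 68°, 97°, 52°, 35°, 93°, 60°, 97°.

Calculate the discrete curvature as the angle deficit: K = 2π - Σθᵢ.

Sum of angles = 502°. K = 360° - 502° = -142° = -71π/90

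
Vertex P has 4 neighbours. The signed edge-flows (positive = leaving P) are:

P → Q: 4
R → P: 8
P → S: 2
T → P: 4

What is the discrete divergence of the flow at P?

Divergence = sum of outgoing flows = 4 + (-8) + 2 + (-4) = -6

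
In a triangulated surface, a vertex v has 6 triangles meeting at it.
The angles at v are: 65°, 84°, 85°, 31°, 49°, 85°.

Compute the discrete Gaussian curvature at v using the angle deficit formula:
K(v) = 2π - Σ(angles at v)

Sum of angles = 399°. K = 360° - 399° = -39° = -13π/60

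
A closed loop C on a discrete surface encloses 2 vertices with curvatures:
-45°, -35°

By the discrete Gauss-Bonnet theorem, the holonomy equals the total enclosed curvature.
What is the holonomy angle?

Holonomy = total enclosed curvature = (-45°) + (-35°) = -80°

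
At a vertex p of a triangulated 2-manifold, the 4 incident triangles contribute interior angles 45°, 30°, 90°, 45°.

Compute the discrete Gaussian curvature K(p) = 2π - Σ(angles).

Sum of angles = 210°. K = 360° - 210° = 150°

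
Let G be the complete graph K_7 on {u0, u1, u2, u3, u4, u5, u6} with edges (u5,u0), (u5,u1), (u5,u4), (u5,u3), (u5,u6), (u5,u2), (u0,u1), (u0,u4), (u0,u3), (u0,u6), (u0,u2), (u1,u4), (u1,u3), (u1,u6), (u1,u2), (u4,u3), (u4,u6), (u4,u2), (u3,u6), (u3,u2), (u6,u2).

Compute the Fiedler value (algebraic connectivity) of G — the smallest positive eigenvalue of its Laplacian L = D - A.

For the complete graph K_n, L = nI − J (J = all-ones matrix). J has eigenvalues n (once, eigenvector 𝟙) and 0 (multiplicity n−1), so L has eigenvalues 0 (once) and n (multiplicity n−1). Here n = 7: eigenvalue 0 once and 7 with multiplicity 6.
Laplacian eigenvalues: [0.0, 7.0, 7.0, 7.0, 7.0, 7.0, 7.0]. Algebraic connectivity (smallest non-zero eigenvalue) = 7.0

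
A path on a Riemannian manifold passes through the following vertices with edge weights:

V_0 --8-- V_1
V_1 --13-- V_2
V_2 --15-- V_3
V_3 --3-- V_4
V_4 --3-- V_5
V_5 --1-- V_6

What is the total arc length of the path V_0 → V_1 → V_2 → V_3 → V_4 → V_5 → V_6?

Arc length = 8 + 13 + 15 + 3 + 3 + 1 = 43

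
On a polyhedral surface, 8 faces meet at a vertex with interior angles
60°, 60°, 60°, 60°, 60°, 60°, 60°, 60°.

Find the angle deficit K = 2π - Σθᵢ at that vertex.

Sum of angles = 480°. K = 360° - 480° = -120°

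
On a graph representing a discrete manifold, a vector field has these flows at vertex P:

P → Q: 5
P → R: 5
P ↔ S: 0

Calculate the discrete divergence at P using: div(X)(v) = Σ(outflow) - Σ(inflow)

Divergence = sum of outgoing flows = 5 + 5 + 0 = 10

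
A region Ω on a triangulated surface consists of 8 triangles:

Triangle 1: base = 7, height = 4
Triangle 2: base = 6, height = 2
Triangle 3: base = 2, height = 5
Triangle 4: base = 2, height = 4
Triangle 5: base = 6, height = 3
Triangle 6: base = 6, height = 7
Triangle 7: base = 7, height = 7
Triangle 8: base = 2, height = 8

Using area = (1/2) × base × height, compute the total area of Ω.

(1/2)×7×4 + (1/2)×6×2 + (1/2)×2×5 + (1/2)×2×4 + (1/2)×6×3 + (1/2)×6×7 + (1/2)×7×7 + (1/2)×2×8 = 91.5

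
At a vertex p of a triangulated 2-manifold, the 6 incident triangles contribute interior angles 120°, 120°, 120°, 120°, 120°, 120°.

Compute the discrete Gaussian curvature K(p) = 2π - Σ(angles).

Sum of angles = 720°. K = 360° - 720° = -360°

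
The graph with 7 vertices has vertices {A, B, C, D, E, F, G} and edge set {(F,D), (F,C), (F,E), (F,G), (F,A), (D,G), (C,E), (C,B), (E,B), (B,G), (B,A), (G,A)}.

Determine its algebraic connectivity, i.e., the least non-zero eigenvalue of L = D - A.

Degrees: deg(A) = 3, deg(B) = 4, deg(C) = 3, deg(D) = 2, deg(E) = 3, deg(F) = 5, deg(G) = 4.
L = D − A with rows/columns ordered (A, B, C, D, E, F, G):
  [ 3, -1,  0,  0,  0, -1, -1]
  [-1,  4, -1,  0, -1,  0, -1]
  [ 0, -1,  3,  0, -1, -1,  0]
  [ 0,  0,  0,  2,  0, -1, -1]
  [ 0, -1, -1,  0,  3, -1,  0]
  [-1,  0, -1, -1, -1,  5, -1]
  [-1, -1,  0, -1,  0, -1,  4]
Characteristic polynomial: det(λI − L) = λ(λ² − 6λ + 7)(λ² − 9λ + 16)(λ − 4)(λ − 5).
Roots: λ = 0; (λ² − 6λ + 7) = 0 ⇒ λ = 3 ± √2 ≈ 1.5858, 4.4142; (λ² − 9λ + 16) = 0 ⇒ λ = (9 ± √17)/2 ≈ 2.4384, 6.5616; (λ − 4) = 0 ⇒ λ = 4; (λ − 5) = 0 ⇒ λ = 5.
(Check: the roots sum (with multiplicity) to 24, matching trace L = Σdeg = 2·12 = 24.)
Laplacian eigenvalues: [0.0, 1.5858, 2.4384, 4.0, 4.4142, 5.0, 6.5616]. Algebraic connectivity (smallest non-zero eigenvalue) = 1.5858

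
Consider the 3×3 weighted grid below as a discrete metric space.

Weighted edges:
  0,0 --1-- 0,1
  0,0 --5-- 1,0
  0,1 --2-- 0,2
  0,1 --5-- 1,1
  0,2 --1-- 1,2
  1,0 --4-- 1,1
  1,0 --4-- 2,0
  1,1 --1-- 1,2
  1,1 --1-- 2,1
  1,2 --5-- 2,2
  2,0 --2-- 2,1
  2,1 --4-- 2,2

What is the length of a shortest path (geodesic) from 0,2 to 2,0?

Shortest path: 0,2 → 1,2 → 1,1 → 2,1 → 2,0, total weight = 5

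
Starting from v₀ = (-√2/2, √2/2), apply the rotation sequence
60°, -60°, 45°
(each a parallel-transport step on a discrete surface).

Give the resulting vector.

Total rotation: 60° + (-60°) + 45° = 45°. Final vector: (-1, 0)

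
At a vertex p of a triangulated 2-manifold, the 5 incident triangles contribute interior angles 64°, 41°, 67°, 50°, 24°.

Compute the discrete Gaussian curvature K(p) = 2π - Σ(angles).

Sum of angles = 246°. K = 360° - 246° = 114° = 19π/30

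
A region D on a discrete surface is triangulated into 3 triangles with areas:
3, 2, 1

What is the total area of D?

3 + 2 + 1 = 6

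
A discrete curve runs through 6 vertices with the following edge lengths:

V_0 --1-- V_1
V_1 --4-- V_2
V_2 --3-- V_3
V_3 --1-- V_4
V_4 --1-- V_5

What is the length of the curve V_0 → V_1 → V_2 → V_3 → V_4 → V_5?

Arc length = 1 + 4 + 3 + 1 + 1 = 10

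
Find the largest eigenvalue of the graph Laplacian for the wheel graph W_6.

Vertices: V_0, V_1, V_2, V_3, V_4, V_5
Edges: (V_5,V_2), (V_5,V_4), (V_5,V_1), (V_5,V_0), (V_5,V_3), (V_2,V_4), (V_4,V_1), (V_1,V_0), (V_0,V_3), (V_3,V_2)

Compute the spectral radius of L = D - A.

The wheel W_6 is the join K_1 ∨ C_5 (a hub joined to every vertex of a cycle of length 5). For a join G ∨ H (G on p vertices, H on q vertices) the Laplacian spectrum is 0, p+q, the eigenvalues of L(G) other than one 0 each shifted by +q, and the eigenvalues of L(H) other than one 0 each shifted by +p. With G = K_1 (p = 1, nothing left after dropping its 0) and H = C_5 (q = 5, eigenvalues 2 − 2cos(2πk/5), k = 0, …, 4; drop k = 0), the spectrum of W_6 is 0, 6, and 1 + (2 − 2cos(2πk/5)) = 3 − 2cos(2πk/5) for k = 1, …, 4:
k=1: 3 − 2cos(2π/5) = 2.382; k=2: 3 − 2cos(4π/5) = 4.618; k=3: 3 − 2cos(6π/5) = 4.618; k=4: 3 − 2cos(8π/5) = 2.382.
Laplacian eigenvalues: [0.0, 2.382, 2.382, 4.618, 4.618, 6.0]. Largest eigenvalue (spectral radius) = 6.0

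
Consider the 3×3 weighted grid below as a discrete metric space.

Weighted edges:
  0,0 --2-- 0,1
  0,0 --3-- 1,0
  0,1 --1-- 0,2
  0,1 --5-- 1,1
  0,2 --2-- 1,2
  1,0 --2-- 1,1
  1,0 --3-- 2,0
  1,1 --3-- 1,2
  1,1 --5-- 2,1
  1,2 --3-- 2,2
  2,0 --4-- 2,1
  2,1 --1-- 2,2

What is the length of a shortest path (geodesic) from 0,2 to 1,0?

Shortest path: 0,2 → 0,1 → 0,0 → 1,0, total weight = 6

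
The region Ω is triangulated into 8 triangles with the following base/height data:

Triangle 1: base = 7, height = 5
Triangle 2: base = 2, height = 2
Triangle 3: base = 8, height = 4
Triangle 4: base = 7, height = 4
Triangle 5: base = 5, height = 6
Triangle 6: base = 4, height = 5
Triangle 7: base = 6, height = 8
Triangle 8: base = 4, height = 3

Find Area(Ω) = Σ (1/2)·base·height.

(1/2)×7×5 + (1/2)×2×2 + (1/2)×8×4 + (1/2)×7×4 + (1/2)×5×6 + (1/2)×4×5 + (1/2)×6×8 + (1/2)×4×3 = 104.5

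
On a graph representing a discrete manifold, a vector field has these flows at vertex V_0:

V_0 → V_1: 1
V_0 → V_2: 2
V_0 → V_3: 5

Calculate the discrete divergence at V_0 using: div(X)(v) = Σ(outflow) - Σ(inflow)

Divergence = sum of outgoing flows = 1 + 2 + 5 = 8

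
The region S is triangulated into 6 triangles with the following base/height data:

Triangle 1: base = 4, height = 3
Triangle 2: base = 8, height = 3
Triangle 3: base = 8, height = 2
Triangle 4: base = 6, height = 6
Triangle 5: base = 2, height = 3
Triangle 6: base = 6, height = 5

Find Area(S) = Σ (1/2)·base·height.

(1/2)×4×3 + (1/2)×8×3 + (1/2)×8×2 + (1/2)×6×6 + (1/2)×2×3 + (1/2)×6×5 = 62.0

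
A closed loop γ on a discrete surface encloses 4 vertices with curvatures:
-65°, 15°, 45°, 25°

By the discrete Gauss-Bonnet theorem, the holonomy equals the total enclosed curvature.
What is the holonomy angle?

Holonomy = total enclosed curvature = (-65°) + 15° + 45° + 25° = 20°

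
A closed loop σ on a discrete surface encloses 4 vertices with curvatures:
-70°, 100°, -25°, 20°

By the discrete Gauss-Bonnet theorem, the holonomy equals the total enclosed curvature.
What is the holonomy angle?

Holonomy = total enclosed curvature = (-70°) + 100° + (-25°) + 20° = 25°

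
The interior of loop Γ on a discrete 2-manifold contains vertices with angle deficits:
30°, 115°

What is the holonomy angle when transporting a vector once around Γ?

Holonomy = total enclosed curvature = 30° + 115° = 145°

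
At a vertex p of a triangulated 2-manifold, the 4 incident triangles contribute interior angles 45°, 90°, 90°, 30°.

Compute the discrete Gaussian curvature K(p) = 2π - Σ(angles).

Sum of angles = 255°. K = 360° - 255° = 105° = 7π/12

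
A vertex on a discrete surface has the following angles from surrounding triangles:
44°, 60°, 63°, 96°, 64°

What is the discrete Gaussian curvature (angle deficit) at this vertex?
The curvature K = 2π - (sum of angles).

Sum of angles = 327°. K = 360° - 327° = 33° = 11π/60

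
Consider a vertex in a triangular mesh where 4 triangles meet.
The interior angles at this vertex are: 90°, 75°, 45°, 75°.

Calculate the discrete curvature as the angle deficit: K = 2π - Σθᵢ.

Sum of angles = 285°. K = 360° - 285° = 75° = 5π/12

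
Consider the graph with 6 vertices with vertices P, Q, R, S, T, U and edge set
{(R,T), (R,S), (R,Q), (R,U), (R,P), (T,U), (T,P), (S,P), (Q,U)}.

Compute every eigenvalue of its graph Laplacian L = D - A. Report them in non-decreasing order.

Degrees: deg(P) = 3, deg(Q) = 2, deg(R) = 5, deg(S) = 2, deg(T) = 3, deg(U) = 3.
L = D − A with rows/columns ordered (P, Q, R, S, T, U):
  [ 3,  0, -1, -1, -1,  0]
  [ 0,  2, -1,  0,  0, -1]
  [-1, -1,  5, -1, -1, -1]
  [-1,  0, -1,  2,  0,  0]
  [-1,  0, -1,  0,  3, -1]
  [ 0, -1, -1,  0, -1,  3]
Characteristic polynomial: det(λI − L) = λ(λ² − 5λ + 5)(λ² − 7λ + 11)(λ − 6).
Roots: λ = 0; (λ² − 5λ + 5) = 0 ⇒ λ = (5 ± √5)/2 ≈ 1.382, 3.618; (λ² − 7λ + 11) = 0 ⇒ λ = (7 ± √5)/2 ≈ 2.382, 4.618; (λ − 6) = 0 ⇒ λ = 6.
(Check: the roots sum (with multiplicity) to 18, matching trace L = Σdeg = 2·9 = 18.)
Laplacian eigenvalues (increasing order): [0.0, 1.382, 2.382, 3.618, 4.618, 6.0]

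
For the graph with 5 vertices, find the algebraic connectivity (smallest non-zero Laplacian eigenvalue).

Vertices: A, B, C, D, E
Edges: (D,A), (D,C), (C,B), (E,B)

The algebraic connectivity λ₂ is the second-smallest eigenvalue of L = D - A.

Degrees: deg(A) = 1, deg(B) = 2, deg(C) = 2, deg(D) = 2, deg(E) = 1.
L = D − A with rows/columns ordered (A, B, C, D, E):
  [ 1,  0,  0, -1,  0]
  [ 0,  2, -1,  0, -1]
  [ 0, -1,  2, -1,  0]
  [-1,  0, -1,  2,  0]
  [ 0, -1,  0,  0,  1]
Characteristic polynomial: det(λI − L) = λ(λ² − 3λ + 1)(λ² − 5λ + 5).
Roots: λ = 0; (λ² − 3λ + 1) = 0 ⇒ λ = (3 ± √5)/2 ≈ 0.382, 2.618; (λ² − 5λ + 5) = 0 ⇒ λ = (5 ± √5)/2 ≈ 1.382, 3.618.
(Check: the roots sum (with multiplicity) to 8, matching trace L = Σdeg = 2·4 = 8.)
Laplacian eigenvalues: [0.0, 0.382, 1.382, 2.618, 3.618]. Algebraic connectivity (smallest non-zero eigenvalue) = 0.382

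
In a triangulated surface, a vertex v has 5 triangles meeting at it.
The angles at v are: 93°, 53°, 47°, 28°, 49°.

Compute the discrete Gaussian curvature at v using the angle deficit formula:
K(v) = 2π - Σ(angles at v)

Sum of angles = 270°. K = 360° - 270° = 90° = π/2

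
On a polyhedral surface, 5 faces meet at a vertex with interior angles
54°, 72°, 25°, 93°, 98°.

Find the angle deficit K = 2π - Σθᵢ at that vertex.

Sum of angles = 342°. K = 360° - 342° = 18° = π/10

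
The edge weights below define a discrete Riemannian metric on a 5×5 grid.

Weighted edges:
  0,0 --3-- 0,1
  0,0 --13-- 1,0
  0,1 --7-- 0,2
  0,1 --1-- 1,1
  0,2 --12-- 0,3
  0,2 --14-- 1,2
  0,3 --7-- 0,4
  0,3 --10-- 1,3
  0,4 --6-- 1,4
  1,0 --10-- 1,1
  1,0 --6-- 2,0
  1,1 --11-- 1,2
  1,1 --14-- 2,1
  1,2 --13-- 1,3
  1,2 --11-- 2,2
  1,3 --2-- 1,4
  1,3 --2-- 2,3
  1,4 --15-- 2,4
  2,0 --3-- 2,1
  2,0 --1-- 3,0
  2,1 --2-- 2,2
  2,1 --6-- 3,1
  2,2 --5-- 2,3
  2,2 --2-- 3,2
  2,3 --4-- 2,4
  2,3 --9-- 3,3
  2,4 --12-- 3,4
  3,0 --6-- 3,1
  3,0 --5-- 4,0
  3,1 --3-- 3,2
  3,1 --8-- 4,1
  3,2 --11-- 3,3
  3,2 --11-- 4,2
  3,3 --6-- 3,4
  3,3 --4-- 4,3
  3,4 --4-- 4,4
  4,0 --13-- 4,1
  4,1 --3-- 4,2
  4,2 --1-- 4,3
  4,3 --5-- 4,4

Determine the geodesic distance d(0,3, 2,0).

Shortest path: 0,3 → 1,3 → 2,3 → 2,2 → 2,1 → 2,0, total weight = 22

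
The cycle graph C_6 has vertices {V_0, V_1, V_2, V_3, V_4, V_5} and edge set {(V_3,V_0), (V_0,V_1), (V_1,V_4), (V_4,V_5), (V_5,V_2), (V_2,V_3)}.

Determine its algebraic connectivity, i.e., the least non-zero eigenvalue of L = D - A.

The cycle graph C_n has Laplacian eigenvalues λ_k = 2 − 2cos(2πk/n), k = 0, 1, …, n−1. Here n = 6:
k=0: 2 − 2cos(0) = 0.0; k=1: 2 − 2cos(π/3) = 1.0; k=2: 2 − 2cos(2π/3) = 3.0; k=3: 2 − 2cos(π) = 4.0; k=4: 2 − 2cos(4π/3) = 3.0; k=5: 2 − 2cos(5π/3) = 1.0.
Laplacian eigenvalues: [0.0, 1.0, 1.0, 3.0, 3.0, 4.0]. Algebraic connectivity (smallest non-zero eigenvalue) = 1.0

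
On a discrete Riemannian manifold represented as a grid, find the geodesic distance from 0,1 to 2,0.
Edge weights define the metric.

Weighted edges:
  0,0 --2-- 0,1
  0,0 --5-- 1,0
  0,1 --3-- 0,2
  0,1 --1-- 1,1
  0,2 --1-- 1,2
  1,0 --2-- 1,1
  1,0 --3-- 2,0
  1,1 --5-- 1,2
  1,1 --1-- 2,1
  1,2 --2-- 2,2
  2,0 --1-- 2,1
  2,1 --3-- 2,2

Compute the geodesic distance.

Shortest path: 0,1 → 1,1 → 2,1 → 2,0, total weight = 3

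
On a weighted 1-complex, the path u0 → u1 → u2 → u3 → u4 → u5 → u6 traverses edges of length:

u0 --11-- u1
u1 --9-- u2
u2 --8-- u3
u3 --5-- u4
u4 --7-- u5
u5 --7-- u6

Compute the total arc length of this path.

Arc length = 11 + 9 + 8 + 5 + 7 + 7 = 47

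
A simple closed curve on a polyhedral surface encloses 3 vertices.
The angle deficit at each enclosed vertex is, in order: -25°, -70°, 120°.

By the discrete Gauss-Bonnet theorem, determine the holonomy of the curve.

Holonomy = total enclosed curvature = (-25°) + (-70°) + 120° = 25°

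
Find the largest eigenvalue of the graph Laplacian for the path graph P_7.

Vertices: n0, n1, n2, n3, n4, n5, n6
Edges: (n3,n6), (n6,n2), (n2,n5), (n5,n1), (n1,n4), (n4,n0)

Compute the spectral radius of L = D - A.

The path graph P_n has Laplacian eigenvalues λ_k = 2 − 2cos(kπ/n), k = 0, 1, …, n−1. Here n = 7:
k=0: 2 − 2cos(0) = 0.0; k=1: 2 − 2cos(π/7) = 0.1981; k=2: 2 − 2cos(2π/7) = 0.753; k=3: 2 − 2cos(3π/7) = 1.555; k=4: 2 − 2cos(4π/7) = 2.445; k=5: 2 − 2cos(5π/7) = 3.247; k=6: 2 − 2cos(6π/7) = 3.8019.
Laplacian eigenvalues: [0.0, 0.1981, 0.753, 1.555, 2.445, 3.247, 3.8019]. Largest eigenvalue (spectral radius) = 3.8019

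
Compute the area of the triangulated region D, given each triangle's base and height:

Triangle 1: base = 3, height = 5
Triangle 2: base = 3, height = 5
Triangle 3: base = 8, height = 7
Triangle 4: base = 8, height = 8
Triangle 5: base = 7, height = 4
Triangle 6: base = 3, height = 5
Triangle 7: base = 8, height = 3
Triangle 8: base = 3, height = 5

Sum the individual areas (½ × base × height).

(1/2)×3×5 + (1/2)×3×5 + (1/2)×8×7 + (1/2)×8×8 + (1/2)×7×4 + (1/2)×3×5 + (1/2)×8×3 + (1/2)×3×5 = 116.0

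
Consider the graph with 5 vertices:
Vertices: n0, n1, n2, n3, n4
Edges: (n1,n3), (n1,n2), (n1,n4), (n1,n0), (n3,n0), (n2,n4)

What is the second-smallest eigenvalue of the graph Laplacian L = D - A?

Degrees: deg(n0) = 2, deg(n1) = 4, deg(n2) = 2, deg(n3) = 2, deg(n4) = 2.
L = D − A with rows/columns ordered (n0, n1, n2, n3, n4):
  [ 2, -1,  0, -1,  0]
  [-1,  4, -1, -1, -1]
  [ 0, -1,  2,  0, -1]
  [-1, -1,  0,  2,  0]
  [ 0, -1, -1,  0,  2]
Characteristic polynomial: det(λI − L) = λ(λ − 1)(λ − 3)²(λ − 5).
Roots: λ = 0; (λ − 1) = 0 ⇒ λ = 1; (λ − 3) = 0 ⇒ λ = 3 (multiplicity 2); (λ − 5) = 0 ⇒ λ = 5.
(Check: the roots sum (with multiplicity) to 12, matching trace L = Σdeg = 2·6 = 12.)
Laplacian eigenvalues: [0.0, 1.0, 3.0, 3.0, 5.0]. Algebraic connectivity (smallest non-zero eigenvalue) = 1.0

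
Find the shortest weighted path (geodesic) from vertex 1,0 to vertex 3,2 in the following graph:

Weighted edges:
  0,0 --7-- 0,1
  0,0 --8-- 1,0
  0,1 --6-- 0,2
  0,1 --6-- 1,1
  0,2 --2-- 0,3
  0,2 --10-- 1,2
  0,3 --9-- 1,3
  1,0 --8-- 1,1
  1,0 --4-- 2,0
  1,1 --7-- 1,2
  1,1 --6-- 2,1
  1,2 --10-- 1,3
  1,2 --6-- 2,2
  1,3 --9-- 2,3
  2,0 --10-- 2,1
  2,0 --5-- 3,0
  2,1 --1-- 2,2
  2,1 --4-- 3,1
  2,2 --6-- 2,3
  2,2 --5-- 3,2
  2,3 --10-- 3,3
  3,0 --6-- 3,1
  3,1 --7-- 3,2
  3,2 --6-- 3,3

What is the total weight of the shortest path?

Shortest path: 1,0 → 2,0 → 2,1 → 2,2 → 3,2, total weight = 20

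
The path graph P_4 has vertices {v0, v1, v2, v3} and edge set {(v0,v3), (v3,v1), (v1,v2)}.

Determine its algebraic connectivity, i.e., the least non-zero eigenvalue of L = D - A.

The path graph P_n has Laplacian eigenvalues λ_k = 2 − 2cos(kπ/n), k = 0, 1, …, n−1. Here n = 4:
k=0: 2 − 2cos(0) = 0.0; k=1: 2 − 2cos(π/4) = 0.5858; k=2: 2 − 2cos(π/2) = 2.0; k=3: 2 − 2cos(3π/4) = 3.4142.
Laplacian eigenvalues: [0.0, 0.5858, 2.0, 3.4142]. Algebraic connectivity (smallest non-zero eigenvalue) = 0.5858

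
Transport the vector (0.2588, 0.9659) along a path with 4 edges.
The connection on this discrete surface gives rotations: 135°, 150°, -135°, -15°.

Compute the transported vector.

Total rotation: 135° + 150° + (-135°) + (-15°) = 135°. Final vector: (-0.8660, -0.5000)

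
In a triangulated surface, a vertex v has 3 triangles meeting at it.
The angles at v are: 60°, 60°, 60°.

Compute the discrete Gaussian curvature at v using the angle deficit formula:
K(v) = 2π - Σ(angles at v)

Sum of angles = 180°. K = 360° - 180° = 180°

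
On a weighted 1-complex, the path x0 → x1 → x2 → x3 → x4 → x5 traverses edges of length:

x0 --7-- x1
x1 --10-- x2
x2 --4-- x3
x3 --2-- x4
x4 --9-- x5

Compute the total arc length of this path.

Arc length = 7 + 10 + 4 + 2 + 9 = 32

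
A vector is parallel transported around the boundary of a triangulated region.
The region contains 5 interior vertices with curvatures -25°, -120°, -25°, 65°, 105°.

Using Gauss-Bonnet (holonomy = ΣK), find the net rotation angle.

Holonomy = total enclosed curvature = (-25°) + (-120°) + (-25°) + 65° + 105° = 0°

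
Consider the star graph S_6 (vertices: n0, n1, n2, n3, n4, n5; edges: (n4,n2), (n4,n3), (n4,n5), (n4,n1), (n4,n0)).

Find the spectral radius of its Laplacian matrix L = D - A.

The star S_6 is the complete bipartite graph K_{1,5} (one hub of degree 5, 5 leaves of degree 1). The Laplacian spectrum of K_{p,q} is 0, p (multiplicity q−1), q (multiplicity p−1), p+q. With p = 1, q = 5: 0 once, 1 with multiplicity 4, and 6 once. (Check: trace L = sum of degrees = 10 = 4·1 + 6.)
Laplacian eigenvalues: [0.0, 1.0, 1.0, 1.0, 1.0, 6.0]. Largest eigenvalue (spectral radius) = 6.0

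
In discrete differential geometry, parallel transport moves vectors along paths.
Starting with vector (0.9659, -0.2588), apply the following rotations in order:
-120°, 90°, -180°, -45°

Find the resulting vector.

Total rotation: (-120°) + 90° + (-180°) + (-45°) = -255° ≡ 105° (mod 360°). Final vector: (0, 1)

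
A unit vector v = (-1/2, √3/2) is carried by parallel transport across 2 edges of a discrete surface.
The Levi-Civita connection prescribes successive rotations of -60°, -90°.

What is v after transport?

Total rotation: (-60°) + (-90°) = -150°. Final vector: (0.8660, -0.5000)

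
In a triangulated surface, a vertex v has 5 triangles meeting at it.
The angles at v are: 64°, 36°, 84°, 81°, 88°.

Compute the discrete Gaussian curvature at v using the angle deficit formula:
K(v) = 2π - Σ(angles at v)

Sum of angles = 353°. K = 360° - 353° = 7° = 7π/180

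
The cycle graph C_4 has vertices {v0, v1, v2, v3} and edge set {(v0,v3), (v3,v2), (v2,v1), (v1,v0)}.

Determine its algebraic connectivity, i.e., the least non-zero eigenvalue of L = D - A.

The cycle graph C_n has Laplacian eigenvalues λ_k = 2 − 2cos(2πk/n), k = 0, 1, …, n−1. Here n = 4:
k=0: 2 − 2cos(0) = 0.0; k=1: 2 − 2cos(π/2) = 2.0; k=2: 2 − 2cos(π) = 4.0; k=3: 2 − 2cos(3π/2) = 2.0.
Laplacian eigenvalues: [0.0, 2.0, 2.0, 4.0]. Algebraic connectivity (smallest non-zero eigenvalue) = 2.0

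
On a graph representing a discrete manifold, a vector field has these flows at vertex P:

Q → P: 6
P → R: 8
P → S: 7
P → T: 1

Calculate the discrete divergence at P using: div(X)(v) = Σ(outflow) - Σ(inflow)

Divergence = sum of outgoing flows = (-6) + 8 + 7 + 1 = 10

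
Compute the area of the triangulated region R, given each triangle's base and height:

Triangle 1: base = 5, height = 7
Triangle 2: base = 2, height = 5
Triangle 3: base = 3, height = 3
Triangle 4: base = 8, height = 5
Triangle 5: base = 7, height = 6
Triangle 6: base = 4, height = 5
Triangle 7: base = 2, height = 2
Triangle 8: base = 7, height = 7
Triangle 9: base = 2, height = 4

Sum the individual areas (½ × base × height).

(1/2)×5×7 + (1/2)×2×5 + (1/2)×3×3 + (1/2)×8×5 + (1/2)×7×6 + (1/2)×4×5 + (1/2)×2×2 + (1/2)×7×7 + (1/2)×2×4 = 108.5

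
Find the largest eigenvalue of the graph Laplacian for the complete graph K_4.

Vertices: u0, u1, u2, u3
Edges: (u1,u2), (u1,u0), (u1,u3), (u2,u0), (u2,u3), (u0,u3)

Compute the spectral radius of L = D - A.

For the complete graph K_n, L = nI − J (J = all-ones matrix). J has eigenvalues n (once, eigenvector 𝟙) and 0 (multiplicity n−1), so L has eigenvalues 0 (once) and n (multiplicity n−1). Here n = 4: eigenvalue 0 once and 4 with multiplicity 3.
Laplacian eigenvalues: [0.0, 4.0, 4.0, 4.0]. Largest eigenvalue (spectral radius) = 4.0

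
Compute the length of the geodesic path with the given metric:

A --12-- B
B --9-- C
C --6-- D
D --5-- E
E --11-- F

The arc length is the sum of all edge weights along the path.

Arc length = 12 + 9 + 6 + 5 + 11 = 43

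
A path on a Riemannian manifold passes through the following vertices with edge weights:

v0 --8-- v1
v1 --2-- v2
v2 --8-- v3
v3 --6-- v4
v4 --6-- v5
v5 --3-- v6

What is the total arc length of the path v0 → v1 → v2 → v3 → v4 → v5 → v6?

Arc length = 8 + 2 + 8 + 6 + 6 + 3 = 33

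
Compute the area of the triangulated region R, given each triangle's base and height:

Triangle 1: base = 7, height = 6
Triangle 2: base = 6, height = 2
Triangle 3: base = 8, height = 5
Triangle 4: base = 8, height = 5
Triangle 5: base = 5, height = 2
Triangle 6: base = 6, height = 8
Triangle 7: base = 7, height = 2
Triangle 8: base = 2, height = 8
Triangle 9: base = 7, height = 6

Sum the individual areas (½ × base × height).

(1/2)×7×6 + (1/2)×6×2 + (1/2)×8×5 + (1/2)×8×5 + (1/2)×5×2 + (1/2)×6×8 + (1/2)×7×2 + (1/2)×2×8 + (1/2)×7×6 = 132.0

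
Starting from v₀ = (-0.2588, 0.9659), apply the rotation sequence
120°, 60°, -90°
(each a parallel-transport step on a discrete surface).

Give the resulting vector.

Total rotation: 120° + 60° + (-90°) = 90°. Final vector: (-0.9659, -0.2588)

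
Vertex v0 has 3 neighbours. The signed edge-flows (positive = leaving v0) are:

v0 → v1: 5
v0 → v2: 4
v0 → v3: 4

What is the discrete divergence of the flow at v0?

Divergence = sum of outgoing flows = 5 + 4 + 4 = 13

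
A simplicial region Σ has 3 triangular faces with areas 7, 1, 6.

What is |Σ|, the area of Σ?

7 + 1 + 6 = 14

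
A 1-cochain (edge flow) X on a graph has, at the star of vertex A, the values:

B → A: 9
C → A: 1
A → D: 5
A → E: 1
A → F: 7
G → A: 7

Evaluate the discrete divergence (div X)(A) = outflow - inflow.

Divergence = sum of outgoing flows = (-9) + (-1) + 5 + 1 + 7 + (-7) = -4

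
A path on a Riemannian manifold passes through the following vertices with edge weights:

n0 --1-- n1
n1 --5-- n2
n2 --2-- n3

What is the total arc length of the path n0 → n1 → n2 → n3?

Arc length = 1 + 5 + 2 = 8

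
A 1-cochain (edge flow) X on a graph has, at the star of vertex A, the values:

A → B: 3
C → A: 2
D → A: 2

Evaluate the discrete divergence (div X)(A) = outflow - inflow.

Divergence = sum of outgoing flows = 3 + (-2) + (-2) = -1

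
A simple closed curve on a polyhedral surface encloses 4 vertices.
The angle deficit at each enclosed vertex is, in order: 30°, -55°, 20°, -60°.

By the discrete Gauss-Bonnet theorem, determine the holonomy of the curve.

Holonomy = total enclosed curvature = 30° + (-55°) + 20° + (-60°) = -65°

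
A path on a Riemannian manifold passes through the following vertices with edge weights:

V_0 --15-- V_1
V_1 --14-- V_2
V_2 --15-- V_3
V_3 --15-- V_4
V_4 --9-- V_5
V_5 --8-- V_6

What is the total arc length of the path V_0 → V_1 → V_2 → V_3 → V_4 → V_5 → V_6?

Arc length = 15 + 14 + 15 + 15 + 9 + 8 = 76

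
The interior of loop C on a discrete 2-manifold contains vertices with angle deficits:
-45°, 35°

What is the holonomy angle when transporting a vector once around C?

Holonomy = total enclosed curvature = (-45°) + 35° = -10°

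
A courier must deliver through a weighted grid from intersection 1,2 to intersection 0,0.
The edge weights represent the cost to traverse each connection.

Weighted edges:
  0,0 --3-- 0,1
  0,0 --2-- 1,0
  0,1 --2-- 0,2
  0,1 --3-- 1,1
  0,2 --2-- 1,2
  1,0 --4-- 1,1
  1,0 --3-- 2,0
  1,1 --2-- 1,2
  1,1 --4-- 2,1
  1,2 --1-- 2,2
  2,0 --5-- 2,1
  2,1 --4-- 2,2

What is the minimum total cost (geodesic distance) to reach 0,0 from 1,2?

Shortest path: 1,2 → 0,2 → 0,1 → 0,0, total weight = 7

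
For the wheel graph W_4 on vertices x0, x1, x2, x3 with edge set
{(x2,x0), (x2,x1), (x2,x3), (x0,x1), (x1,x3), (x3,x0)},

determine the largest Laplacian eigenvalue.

The wheel W_4 is the join K_1 ∨ C_3 (a hub joined to every vertex of a cycle of length 3). For a join G ∨ H (G on p vertices, H on q vertices) the Laplacian spectrum is 0, p+q, the eigenvalues of L(G) other than one 0 each shifted by +q, and the eigenvalues of L(H) other than one 0 each shifted by +p. With G = K_1 (p = 1, nothing left after dropping its 0) and H = C_3 (q = 3, eigenvalues 2 − 2cos(2πk/3), k = 0, …, 2; drop k = 0), the spectrum of W_4 is 0, 4, and 1 + (2 − 2cos(2πk/3)) = 3 − 2cos(2πk/3) for k = 1, …, 2:
k=1: 3 − 2cos(2π/3) = 4.0; k=2: 3 − 2cos(4π/3) = 4.0.
Laplacian eigenvalues: [0.0, 4.0, 4.0, 4.0]. Largest eigenvalue (spectral radius) = 4.0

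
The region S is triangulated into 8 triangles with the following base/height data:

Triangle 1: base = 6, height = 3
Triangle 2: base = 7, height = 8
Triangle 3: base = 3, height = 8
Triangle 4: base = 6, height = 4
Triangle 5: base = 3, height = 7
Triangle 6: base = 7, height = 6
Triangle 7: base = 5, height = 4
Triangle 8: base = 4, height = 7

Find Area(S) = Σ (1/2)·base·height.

(1/2)×6×3 + (1/2)×7×8 + (1/2)×3×8 + (1/2)×6×4 + (1/2)×3×7 + (1/2)×7×6 + (1/2)×5×4 + (1/2)×4×7 = 116.5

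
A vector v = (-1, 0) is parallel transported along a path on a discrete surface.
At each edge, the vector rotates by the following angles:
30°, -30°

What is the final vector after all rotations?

Total rotation: 30° + (-30°) = 0°. Final vector: (-1, 0)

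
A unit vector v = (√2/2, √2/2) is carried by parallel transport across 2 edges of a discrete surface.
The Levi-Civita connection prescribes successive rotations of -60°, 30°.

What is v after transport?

Total rotation: (-60°) + 30° = -30°. Final vector: (0.9659, 0.2588)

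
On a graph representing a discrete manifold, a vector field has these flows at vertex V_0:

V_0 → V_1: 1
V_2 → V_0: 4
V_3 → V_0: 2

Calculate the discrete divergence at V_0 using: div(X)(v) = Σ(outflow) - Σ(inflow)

Divergence = sum of outgoing flows = 1 + (-4) + (-2) = -5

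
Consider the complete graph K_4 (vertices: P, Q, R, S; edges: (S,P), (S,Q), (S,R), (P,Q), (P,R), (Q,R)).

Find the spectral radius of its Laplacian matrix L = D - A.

For the complete graph K_n, L = nI − J (J = all-ones matrix). J has eigenvalues n (once, eigenvector 𝟙) and 0 (multiplicity n−1), so L has eigenvalues 0 (once) and n (multiplicity n−1). Here n = 4: eigenvalue 0 once and 4 with multiplicity 3.
Laplacian eigenvalues: [0.0, 4.0, 4.0, 4.0]. Largest eigenvalue (spectral radius) = 4.0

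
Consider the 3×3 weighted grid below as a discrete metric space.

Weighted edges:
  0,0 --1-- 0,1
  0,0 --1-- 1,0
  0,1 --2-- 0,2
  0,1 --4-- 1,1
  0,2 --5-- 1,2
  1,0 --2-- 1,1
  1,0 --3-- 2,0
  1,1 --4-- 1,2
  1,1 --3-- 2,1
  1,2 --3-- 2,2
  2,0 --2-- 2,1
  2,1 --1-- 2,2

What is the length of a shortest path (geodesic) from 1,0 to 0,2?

Shortest path: 1,0 → 0,0 → 0,1 → 0,2, total weight = 4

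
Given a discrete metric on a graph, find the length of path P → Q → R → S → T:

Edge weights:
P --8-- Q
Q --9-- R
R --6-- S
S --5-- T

Arc length = 8 + 9 + 6 + 5 = 28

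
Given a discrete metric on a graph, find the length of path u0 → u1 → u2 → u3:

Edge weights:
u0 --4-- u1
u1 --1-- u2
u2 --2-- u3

Arc length = 4 + 1 + 2 = 7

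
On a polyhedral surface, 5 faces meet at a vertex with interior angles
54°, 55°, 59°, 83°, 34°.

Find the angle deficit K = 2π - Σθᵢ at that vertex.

Sum of angles = 285°. K = 360° - 285° = 75° = 5π/12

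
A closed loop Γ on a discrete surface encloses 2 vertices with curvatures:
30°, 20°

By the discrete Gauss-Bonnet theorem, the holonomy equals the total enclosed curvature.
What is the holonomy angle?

Holonomy = total enclosed curvature = 30° + 20° = 50°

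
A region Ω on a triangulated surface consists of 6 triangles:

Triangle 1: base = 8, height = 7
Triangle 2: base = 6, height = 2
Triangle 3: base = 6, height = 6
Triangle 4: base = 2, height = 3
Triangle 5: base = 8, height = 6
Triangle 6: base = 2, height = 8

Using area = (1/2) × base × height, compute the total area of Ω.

(1/2)×8×7 + (1/2)×6×2 + (1/2)×6×6 + (1/2)×2×3 + (1/2)×8×6 + (1/2)×2×8 = 87.0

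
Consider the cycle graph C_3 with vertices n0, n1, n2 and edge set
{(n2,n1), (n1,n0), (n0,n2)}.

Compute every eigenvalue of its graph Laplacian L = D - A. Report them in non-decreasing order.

The cycle graph C_n has Laplacian eigenvalues λ_k = 2 − 2cos(2πk/n), k = 0, 1, …, n−1. Here n = 3:
k=0: 2 − 2cos(0) = 0.0; k=1: 2 − 2cos(2π/3) = 3.0; k=2: 2 − 2cos(4π/3) = 3.0.
Laplacian eigenvalues (increasing order): [0.0, 3.0, 3.0]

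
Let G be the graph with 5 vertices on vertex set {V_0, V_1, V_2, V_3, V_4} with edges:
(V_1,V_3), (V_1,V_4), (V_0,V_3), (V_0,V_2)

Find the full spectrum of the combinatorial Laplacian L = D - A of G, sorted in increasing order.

Degrees: deg(V_0) = 2, deg(V_1) = 2, deg(V_2) = 1, deg(V_3) = 2, deg(V_4) = 1.
L = D − A with rows/columns ordered (V_0, V_1, V_2, V_3, V_4):
  [ 2,  0, -1, -1,  0]
  [ 0,  2,  0, -1, -1]
  [-1,  0,  1,  0,  0]
  [-1, -1,  0,  2,  0]
  [ 0, -1,  0,  0,  1]
Characteristic polynomial: det(λI − L) = λ(λ² − 3λ + 1)(λ² − 5λ + 5).
Roots: λ = 0; (λ² − 3λ + 1) = 0 ⇒ λ = (3 ± √5)/2 ≈ 0.382, 2.618; (λ² − 5λ + 5) = 0 ⇒ λ = (5 ± √5)/2 ≈ 1.382, 3.618.
(Check: the roots sum (with multiplicity) to 8, matching trace L = Σdeg = 2·4 = 8.)
Laplacian eigenvalues (increasing order): [0.0, 0.382, 1.382, 2.618, 3.618]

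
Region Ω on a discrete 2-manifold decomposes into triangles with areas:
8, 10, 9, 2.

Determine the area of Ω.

8 + 10 + 9 + 2 = 29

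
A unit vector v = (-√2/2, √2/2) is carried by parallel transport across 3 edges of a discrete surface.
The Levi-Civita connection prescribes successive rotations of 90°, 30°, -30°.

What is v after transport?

Total rotation: 90° + 30° + (-30°) = 90°. Final vector: (-0.7071, -0.7071)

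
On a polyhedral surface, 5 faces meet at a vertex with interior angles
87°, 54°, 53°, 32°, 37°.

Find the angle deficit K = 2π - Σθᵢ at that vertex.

Sum of angles = 263°. K = 360° - 263° = 97° = 97π/180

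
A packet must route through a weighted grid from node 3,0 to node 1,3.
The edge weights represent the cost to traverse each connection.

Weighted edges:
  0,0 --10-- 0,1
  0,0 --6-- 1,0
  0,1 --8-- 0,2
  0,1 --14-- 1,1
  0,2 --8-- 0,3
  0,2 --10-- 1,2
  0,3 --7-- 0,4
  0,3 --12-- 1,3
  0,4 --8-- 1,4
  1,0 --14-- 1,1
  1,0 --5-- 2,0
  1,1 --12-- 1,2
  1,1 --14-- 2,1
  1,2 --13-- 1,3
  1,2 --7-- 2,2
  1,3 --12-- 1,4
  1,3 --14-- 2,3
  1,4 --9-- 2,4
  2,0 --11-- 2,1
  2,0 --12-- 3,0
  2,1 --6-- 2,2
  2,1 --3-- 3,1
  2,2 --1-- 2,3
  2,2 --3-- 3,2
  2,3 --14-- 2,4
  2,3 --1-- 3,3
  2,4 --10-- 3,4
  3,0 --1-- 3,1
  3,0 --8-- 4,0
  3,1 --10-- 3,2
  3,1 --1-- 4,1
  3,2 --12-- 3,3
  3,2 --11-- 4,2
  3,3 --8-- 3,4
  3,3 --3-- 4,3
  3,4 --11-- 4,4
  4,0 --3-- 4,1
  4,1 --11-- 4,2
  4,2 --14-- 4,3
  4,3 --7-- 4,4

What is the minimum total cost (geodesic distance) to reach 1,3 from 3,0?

Shortest path: 3,0 → 3,1 → 2,1 → 2,2 → 2,3 → 1,3, total weight = 25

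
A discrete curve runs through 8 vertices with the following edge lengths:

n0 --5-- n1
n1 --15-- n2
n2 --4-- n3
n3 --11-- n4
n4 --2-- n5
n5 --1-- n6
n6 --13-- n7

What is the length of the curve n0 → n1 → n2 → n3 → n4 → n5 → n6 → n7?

Arc length = 5 + 15 + 4 + 11 + 2 + 1 + 13 = 51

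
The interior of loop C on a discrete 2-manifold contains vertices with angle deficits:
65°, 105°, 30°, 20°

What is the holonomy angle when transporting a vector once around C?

Holonomy = total enclosed curvature = 65° + 105° + 30° + 20° = 220°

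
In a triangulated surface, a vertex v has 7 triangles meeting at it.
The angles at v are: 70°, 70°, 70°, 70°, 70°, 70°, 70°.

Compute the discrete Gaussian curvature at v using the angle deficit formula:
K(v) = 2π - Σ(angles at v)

Sum of angles = 490°. K = 360° - 490° = -130°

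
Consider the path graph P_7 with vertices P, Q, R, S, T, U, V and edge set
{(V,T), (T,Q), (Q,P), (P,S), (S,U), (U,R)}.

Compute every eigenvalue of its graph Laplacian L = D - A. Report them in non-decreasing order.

The path graph P_n has Laplacian eigenvalues λ_k = 2 − 2cos(kπ/n), k = 0, 1, …, n−1. Here n = 7:
k=0: 2 − 2cos(0) = 0.0; k=1: 2 − 2cos(π/7) = 0.1981; k=2: 2 − 2cos(2π/7) = 0.753; k=3: 2 − 2cos(3π/7) = 1.555; k=4: 2 − 2cos(4π/7) = 2.445; k=5: 2 − 2cos(5π/7) = 3.247; k=6: 2 − 2cos(6π/7) = 3.8019.
Laplacian eigenvalues (increasing order): [0.0, 0.1981, 0.753, 1.555, 2.445, 3.247, 3.8019]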